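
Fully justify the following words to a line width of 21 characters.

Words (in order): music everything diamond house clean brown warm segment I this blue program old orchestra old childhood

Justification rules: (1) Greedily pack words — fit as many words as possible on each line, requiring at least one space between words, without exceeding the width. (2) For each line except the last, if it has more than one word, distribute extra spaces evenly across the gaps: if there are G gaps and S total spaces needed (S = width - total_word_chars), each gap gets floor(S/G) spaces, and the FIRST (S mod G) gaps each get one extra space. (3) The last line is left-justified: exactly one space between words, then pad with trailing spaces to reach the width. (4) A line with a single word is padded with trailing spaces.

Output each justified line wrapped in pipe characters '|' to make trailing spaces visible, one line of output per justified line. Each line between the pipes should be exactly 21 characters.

Answer: |music      everything|
|diamond  house  clean|
|brown  warm segment I|
|this blue program old|
|orchestra         old|
|childhood            |

Derivation:
Line 1: ['music', 'everything'] (min_width=16, slack=5)
Line 2: ['diamond', 'house', 'clean'] (min_width=19, slack=2)
Line 3: ['brown', 'warm', 'segment', 'I'] (min_width=20, slack=1)
Line 4: ['this', 'blue', 'program', 'old'] (min_width=21, slack=0)
Line 5: ['orchestra', 'old'] (min_width=13, slack=8)
Line 6: ['childhood'] (min_width=9, slack=12)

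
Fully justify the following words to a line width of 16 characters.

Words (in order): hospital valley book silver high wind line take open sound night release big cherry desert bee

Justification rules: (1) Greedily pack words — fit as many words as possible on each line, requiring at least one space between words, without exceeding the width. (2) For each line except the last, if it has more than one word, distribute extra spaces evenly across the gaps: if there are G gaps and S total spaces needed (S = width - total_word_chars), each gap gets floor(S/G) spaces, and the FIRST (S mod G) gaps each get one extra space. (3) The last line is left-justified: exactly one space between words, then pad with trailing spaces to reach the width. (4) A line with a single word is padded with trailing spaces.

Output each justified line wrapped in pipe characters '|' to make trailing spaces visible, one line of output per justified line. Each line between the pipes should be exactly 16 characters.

Line 1: ['hospital', 'valley'] (min_width=15, slack=1)
Line 2: ['book', 'silver', 'high'] (min_width=16, slack=0)
Line 3: ['wind', 'line', 'take'] (min_width=14, slack=2)
Line 4: ['open', 'sound', 'night'] (min_width=16, slack=0)
Line 5: ['release', 'big'] (min_width=11, slack=5)
Line 6: ['cherry', 'desert'] (min_width=13, slack=3)
Line 7: ['bee'] (min_width=3, slack=13)

Answer: |hospital  valley|
|book silver high|
|wind  line  take|
|open sound night|
|release      big|
|cherry    desert|
|bee             |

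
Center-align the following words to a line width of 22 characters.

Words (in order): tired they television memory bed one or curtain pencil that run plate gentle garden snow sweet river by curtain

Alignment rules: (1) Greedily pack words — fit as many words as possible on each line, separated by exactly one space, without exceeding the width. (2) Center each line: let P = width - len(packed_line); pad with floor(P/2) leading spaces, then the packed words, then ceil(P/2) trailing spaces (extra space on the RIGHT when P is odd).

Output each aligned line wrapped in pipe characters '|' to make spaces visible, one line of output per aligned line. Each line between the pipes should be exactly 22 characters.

Answer: |tired they television |
|  memory bed one or   |
| curtain pencil that  |
|   run plate gentle   |
|  garden snow sweet   |
|   river by curtain   |

Derivation:
Line 1: ['tired', 'they', 'television'] (min_width=21, slack=1)
Line 2: ['memory', 'bed', 'one', 'or'] (min_width=17, slack=5)
Line 3: ['curtain', 'pencil', 'that'] (min_width=19, slack=3)
Line 4: ['run', 'plate', 'gentle'] (min_width=16, slack=6)
Line 5: ['garden', 'snow', 'sweet'] (min_width=17, slack=5)
Line 6: ['river', 'by', 'curtain'] (min_width=16, slack=6)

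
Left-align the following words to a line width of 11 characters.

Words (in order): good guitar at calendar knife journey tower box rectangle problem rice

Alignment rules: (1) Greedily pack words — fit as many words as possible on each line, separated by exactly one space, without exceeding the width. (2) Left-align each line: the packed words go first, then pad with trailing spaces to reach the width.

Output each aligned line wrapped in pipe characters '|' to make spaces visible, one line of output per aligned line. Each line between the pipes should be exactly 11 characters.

Answer: |good guitar|
|at calendar|
|knife      |
|journey    |
|tower box  |
|rectangle  |
|problem    |
|rice       |

Derivation:
Line 1: ['good', 'guitar'] (min_width=11, slack=0)
Line 2: ['at', 'calendar'] (min_width=11, slack=0)
Line 3: ['knife'] (min_width=5, slack=6)
Line 4: ['journey'] (min_width=7, slack=4)
Line 5: ['tower', 'box'] (min_width=9, slack=2)
Line 6: ['rectangle'] (min_width=9, slack=2)
Line 7: ['problem'] (min_width=7, slack=4)
Line 8: ['rice'] (min_width=4, slack=7)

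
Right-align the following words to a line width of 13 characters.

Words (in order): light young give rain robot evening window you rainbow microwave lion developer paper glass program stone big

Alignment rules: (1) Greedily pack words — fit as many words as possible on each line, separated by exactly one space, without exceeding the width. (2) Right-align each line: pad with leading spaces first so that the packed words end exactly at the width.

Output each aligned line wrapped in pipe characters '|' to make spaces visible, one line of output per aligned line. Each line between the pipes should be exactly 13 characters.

Answer: |  light young|
|    give rain|
|robot evening|
|   window you|
|      rainbow|
|    microwave|
|         lion|
|    developer|
|  paper glass|
|program stone|
|          big|

Derivation:
Line 1: ['light', 'young'] (min_width=11, slack=2)
Line 2: ['give', 'rain'] (min_width=9, slack=4)
Line 3: ['robot', 'evening'] (min_width=13, slack=0)
Line 4: ['window', 'you'] (min_width=10, slack=3)
Line 5: ['rainbow'] (min_width=7, slack=6)
Line 6: ['microwave'] (min_width=9, slack=4)
Line 7: ['lion'] (min_width=4, slack=9)
Line 8: ['developer'] (min_width=9, slack=4)
Line 9: ['paper', 'glass'] (min_width=11, slack=2)
Line 10: ['program', 'stone'] (min_width=13, slack=0)
Line 11: ['big'] (min_width=3, slack=10)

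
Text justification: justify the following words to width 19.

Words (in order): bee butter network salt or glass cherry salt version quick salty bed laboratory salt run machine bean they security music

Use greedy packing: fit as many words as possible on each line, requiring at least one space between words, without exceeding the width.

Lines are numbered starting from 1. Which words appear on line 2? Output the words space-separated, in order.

Line 1: ['bee', 'butter', 'network'] (min_width=18, slack=1)
Line 2: ['salt', 'or', 'glass'] (min_width=13, slack=6)
Line 3: ['cherry', 'salt', 'version'] (min_width=19, slack=0)
Line 4: ['quick', 'salty', 'bed'] (min_width=15, slack=4)
Line 5: ['laboratory', 'salt', 'run'] (min_width=19, slack=0)
Line 6: ['machine', 'bean', 'they'] (min_width=17, slack=2)
Line 7: ['security', 'music'] (min_width=14, slack=5)

Answer: salt or glass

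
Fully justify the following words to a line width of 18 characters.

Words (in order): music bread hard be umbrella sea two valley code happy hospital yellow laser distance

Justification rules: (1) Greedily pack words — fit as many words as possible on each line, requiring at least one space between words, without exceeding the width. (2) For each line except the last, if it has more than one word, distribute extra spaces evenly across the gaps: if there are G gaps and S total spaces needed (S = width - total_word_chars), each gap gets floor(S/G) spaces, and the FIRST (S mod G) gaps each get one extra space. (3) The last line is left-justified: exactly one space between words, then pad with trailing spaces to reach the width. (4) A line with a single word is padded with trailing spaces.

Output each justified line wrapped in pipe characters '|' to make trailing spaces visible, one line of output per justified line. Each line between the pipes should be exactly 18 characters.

Line 1: ['music', 'bread', 'hard'] (min_width=16, slack=2)
Line 2: ['be', 'umbrella', 'sea'] (min_width=15, slack=3)
Line 3: ['two', 'valley', 'code'] (min_width=15, slack=3)
Line 4: ['happy', 'hospital'] (min_width=14, slack=4)
Line 5: ['yellow', 'laser'] (min_width=12, slack=6)
Line 6: ['distance'] (min_width=8, slack=10)

Answer: |music  bread  hard|
|be   umbrella  sea|
|two   valley  code|
|happy     hospital|
|yellow       laser|
|distance          |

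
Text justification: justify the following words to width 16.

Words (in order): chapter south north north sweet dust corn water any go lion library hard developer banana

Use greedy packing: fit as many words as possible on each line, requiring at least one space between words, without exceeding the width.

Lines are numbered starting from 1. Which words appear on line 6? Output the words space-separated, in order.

Answer: hard developer

Derivation:
Line 1: ['chapter', 'south'] (min_width=13, slack=3)
Line 2: ['north', 'north'] (min_width=11, slack=5)
Line 3: ['sweet', 'dust', 'corn'] (min_width=15, slack=1)
Line 4: ['water', 'any', 'go'] (min_width=12, slack=4)
Line 5: ['lion', 'library'] (min_width=12, slack=4)
Line 6: ['hard', 'developer'] (min_width=14, slack=2)
Line 7: ['banana'] (min_width=6, slack=10)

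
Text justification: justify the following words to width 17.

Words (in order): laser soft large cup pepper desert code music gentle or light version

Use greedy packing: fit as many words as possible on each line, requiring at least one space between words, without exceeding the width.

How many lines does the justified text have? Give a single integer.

Answer: 4

Derivation:
Line 1: ['laser', 'soft', 'large'] (min_width=16, slack=1)
Line 2: ['cup', 'pepper', 'desert'] (min_width=17, slack=0)
Line 3: ['code', 'music', 'gentle'] (min_width=17, slack=0)
Line 4: ['or', 'light', 'version'] (min_width=16, slack=1)
Total lines: 4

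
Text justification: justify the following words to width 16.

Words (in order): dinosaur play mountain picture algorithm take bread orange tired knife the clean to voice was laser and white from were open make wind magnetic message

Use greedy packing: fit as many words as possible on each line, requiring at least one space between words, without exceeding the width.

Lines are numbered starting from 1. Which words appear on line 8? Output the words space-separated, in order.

Line 1: ['dinosaur', 'play'] (min_width=13, slack=3)
Line 2: ['mountain', 'picture'] (min_width=16, slack=0)
Line 3: ['algorithm', 'take'] (min_width=14, slack=2)
Line 4: ['bread', 'orange'] (min_width=12, slack=4)
Line 5: ['tired', 'knife', 'the'] (min_width=15, slack=1)
Line 6: ['clean', 'to', 'voice'] (min_width=14, slack=2)
Line 7: ['was', 'laser', 'and'] (min_width=13, slack=3)
Line 8: ['white', 'from', 'were'] (min_width=15, slack=1)
Line 9: ['open', 'make', 'wind'] (min_width=14, slack=2)
Line 10: ['magnetic', 'message'] (min_width=16, slack=0)

Answer: white from were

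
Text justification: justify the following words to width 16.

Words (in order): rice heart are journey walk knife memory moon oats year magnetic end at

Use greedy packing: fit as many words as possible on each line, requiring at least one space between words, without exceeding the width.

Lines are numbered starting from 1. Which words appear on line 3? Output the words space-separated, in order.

Line 1: ['rice', 'heart', 'are'] (min_width=14, slack=2)
Line 2: ['journey', 'walk'] (min_width=12, slack=4)
Line 3: ['knife', 'memory'] (min_width=12, slack=4)
Line 4: ['moon', 'oats', 'year'] (min_width=14, slack=2)
Line 5: ['magnetic', 'end', 'at'] (min_width=15, slack=1)

Answer: knife memory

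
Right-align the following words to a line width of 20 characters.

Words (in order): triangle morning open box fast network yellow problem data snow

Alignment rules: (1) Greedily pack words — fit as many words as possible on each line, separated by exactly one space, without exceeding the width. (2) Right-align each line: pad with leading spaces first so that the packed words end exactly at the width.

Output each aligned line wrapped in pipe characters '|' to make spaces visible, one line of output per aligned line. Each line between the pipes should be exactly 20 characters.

Answer: |    triangle morning|
|       open box fast|
|      network yellow|
|   problem data snow|

Derivation:
Line 1: ['triangle', 'morning'] (min_width=16, slack=4)
Line 2: ['open', 'box', 'fast'] (min_width=13, slack=7)
Line 3: ['network', 'yellow'] (min_width=14, slack=6)
Line 4: ['problem', 'data', 'snow'] (min_width=17, slack=3)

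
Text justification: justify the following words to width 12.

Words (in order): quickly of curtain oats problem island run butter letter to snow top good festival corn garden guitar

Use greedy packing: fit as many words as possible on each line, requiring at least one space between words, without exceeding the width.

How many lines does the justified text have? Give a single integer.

Line 1: ['quickly', 'of'] (min_width=10, slack=2)
Line 2: ['curtain', 'oats'] (min_width=12, slack=0)
Line 3: ['problem'] (min_width=7, slack=5)
Line 4: ['island', 'run'] (min_width=10, slack=2)
Line 5: ['butter'] (min_width=6, slack=6)
Line 6: ['letter', 'to'] (min_width=9, slack=3)
Line 7: ['snow', 'top'] (min_width=8, slack=4)
Line 8: ['good'] (min_width=4, slack=8)
Line 9: ['festival'] (min_width=8, slack=4)
Line 10: ['corn', 'garden'] (min_width=11, slack=1)
Line 11: ['guitar'] (min_width=6, slack=6)
Total lines: 11

Answer: 11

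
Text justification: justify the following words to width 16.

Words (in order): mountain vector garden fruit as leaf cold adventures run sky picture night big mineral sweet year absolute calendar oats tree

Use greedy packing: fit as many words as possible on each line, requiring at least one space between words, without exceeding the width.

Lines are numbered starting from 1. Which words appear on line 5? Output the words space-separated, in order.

Answer: sky picture

Derivation:
Line 1: ['mountain', 'vector'] (min_width=15, slack=1)
Line 2: ['garden', 'fruit', 'as'] (min_width=15, slack=1)
Line 3: ['leaf', 'cold'] (min_width=9, slack=7)
Line 4: ['adventures', 'run'] (min_width=14, slack=2)
Line 5: ['sky', 'picture'] (min_width=11, slack=5)
Line 6: ['night', 'big'] (min_width=9, slack=7)
Line 7: ['mineral', 'sweet'] (min_width=13, slack=3)
Line 8: ['year', 'absolute'] (min_width=13, slack=3)
Line 9: ['calendar', 'oats'] (min_width=13, slack=3)
Line 10: ['tree'] (min_width=4, slack=12)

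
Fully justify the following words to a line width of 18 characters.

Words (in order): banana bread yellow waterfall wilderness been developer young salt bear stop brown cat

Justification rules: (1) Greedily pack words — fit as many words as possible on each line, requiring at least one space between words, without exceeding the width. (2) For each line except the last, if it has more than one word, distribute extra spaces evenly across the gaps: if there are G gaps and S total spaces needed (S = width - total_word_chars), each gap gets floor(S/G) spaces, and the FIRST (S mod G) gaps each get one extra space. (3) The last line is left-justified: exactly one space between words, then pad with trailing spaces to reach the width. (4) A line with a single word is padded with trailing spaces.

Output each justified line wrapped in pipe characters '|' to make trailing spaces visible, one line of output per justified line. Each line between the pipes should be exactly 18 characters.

Answer: |banana       bread|
|yellow   waterfall|
|wilderness    been|
|developer    young|
|salt   bear   stop|
|brown cat         |

Derivation:
Line 1: ['banana', 'bread'] (min_width=12, slack=6)
Line 2: ['yellow', 'waterfall'] (min_width=16, slack=2)
Line 3: ['wilderness', 'been'] (min_width=15, slack=3)
Line 4: ['developer', 'young'] (min_width=15, slack=3)
Line 5: ['salt', 'bear', 'stop'] (min_width=14, slack=4)
Line 6: ['brown', 'cat'] (min_width=9, slack=9)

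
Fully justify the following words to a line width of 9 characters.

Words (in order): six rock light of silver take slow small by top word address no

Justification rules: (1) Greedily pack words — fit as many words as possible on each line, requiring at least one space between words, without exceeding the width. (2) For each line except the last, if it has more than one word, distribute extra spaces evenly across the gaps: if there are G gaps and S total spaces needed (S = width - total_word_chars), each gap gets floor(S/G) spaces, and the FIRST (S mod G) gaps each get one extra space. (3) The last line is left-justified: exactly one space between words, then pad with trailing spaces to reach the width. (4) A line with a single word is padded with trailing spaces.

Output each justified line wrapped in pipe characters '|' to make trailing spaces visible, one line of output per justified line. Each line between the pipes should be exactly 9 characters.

Answer: |six  rock|
|light  of|
|silver   |
|take slow|
|small  by|
|top  word|
|address  |
|no       |

Derivation:
Line 1: ['six', 'rock'] (min_width=8, slack=1)
Line 2: ['light', 'of'] (min_width=8, slack=1)
Line 3: ['silver'] (min_width=6, slack=3)
Line 4: ['take', 'slow'] (min_width=9, slack=0)
Line 5: ['small', 'by'] (min_width=8, slack=1)
Line 6: ['top', 'word'] (min_width=8, slack=1)
Line 7: ['address'] (min_width=7, slack=2)
Line 8: ['no'] (min_width=2, slack=7)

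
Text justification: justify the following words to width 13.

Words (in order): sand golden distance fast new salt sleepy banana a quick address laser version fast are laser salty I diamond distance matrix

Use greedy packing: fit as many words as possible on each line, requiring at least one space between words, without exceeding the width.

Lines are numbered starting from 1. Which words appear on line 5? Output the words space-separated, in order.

Answer: a quick

Derivation:
Line 1: ['sand', 'golden'] (min_width=11, slack=2)
Line 2: ['distance', 'fast'] (min_width=13, slack=0)
Line 3: ['new', 'salt'] (min_width=8, slack=5)
Line 4: ['sleepy', 'banana'] (min_width=13, slack=0)
Line 5: ['a', 'quick'] (min_width=7, slack=6)
Line 6: ['address', 'laser'] (min_width=13, slack=0)
Line 7: ['version', 'fast'] (min_width=12, slack=1)
Line 8: ['are', 'laser'] (min_width=9, slack=4)
Line 9: ['salty', 'I'] (min_width=7, slack=6)
Line 10: ['diamond'] (min_width=7, slack=6)
Line 11: ['distance'] (min_width=8, slack=5)
Line 12: ['matrix'] (min_width=6, slack=7)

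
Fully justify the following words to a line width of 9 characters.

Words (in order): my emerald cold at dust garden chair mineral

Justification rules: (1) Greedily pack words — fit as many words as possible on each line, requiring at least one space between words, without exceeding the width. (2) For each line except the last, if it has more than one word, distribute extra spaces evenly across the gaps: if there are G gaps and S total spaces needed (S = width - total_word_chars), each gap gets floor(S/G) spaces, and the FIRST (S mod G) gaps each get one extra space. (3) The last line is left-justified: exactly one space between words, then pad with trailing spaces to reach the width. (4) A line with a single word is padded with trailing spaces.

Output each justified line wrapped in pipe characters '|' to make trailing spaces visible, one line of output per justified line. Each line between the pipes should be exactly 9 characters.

Line 1: ['my'] (min_width=2, slack=7)
Line 2: ['emerald'] (min_width=7, slack=2)
Line 3: ['cold', 'at'] (min_width=7, slack=2)
Line 4: ['dust'] (min_width=4, slack=5)
Line 5: ['garden'] (min_width=6, slack=3)
Line 6: ['chair'] (min_width=5, slack=4)
Line 7: ['mineral'] (min_width=7, slack=2)

Answer: |my       |
|emerald  |
|cold   at|
|dust     |
|garden   |
|chair    |
|mineral  |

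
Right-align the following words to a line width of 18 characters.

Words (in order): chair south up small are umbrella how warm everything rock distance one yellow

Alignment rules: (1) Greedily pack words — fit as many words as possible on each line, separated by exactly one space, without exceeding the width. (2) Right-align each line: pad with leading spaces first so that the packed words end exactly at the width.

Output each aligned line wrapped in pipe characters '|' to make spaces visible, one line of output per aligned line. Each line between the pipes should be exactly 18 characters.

Answer: |    chair south up|
|small are umbrella|
|          how warm|
|   everything rock|
|      distance one|
|            yellow|

Derivation:
Line 1: ['chair', 'south', 'up'] (min_width=14, slack=4)
Line 2: ['small', 'are', 'umbrella'] (min_width=18, slack=0)
Line 3: ['how', 'warm'] (min_width=8, slack=10)
Line 4: ['everything', 'rock'] (min_width=15, slack=3)
Line 5: ['distance', 'one'] (min_width=12, slack=6)
Line 6: ['yellow'] (min_width=6, slack=12)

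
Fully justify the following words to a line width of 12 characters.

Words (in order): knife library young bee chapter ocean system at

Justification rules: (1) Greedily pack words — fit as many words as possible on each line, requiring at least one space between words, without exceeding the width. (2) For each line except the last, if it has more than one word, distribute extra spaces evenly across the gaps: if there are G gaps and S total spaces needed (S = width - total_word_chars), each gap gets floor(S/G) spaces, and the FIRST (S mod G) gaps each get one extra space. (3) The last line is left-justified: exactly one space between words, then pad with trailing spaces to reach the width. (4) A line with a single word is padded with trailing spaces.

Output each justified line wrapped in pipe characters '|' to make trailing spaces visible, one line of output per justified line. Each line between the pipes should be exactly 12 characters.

Answer: |knife       |
|library     |
|young    bee|
|chapter     |
|ocean system|
|at          |

Derivation:
Line 1: ['knife'] (min_width=5, slack=7)
Line 2: ['library'] (min_width=7, slack=5)
Line 3: ['young', 'bee'] (min_width=9, slack=3)
Line 4: ['chapter'] (min_width=7, slack=5)
Line 5: ['ocean', 'system'] (min_width=12, slack=0)
Line 6: ['at'] (min_width=2, slack=10)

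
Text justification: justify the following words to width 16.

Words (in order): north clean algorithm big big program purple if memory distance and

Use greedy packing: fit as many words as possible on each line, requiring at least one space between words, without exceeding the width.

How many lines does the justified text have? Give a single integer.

Line 1: ['north', 'clean'] (min_width=11, slack=5)
Line 2: ['algorithm', 'big'] (min_width=13, slack=3)
Line 3: ['big', 'program'] (min_width=11, slack=5)
Line 4: ['purple', 'if', 'memory'] (min_width=16, slack=0)
Line 5: ['distance', 'and'] (min_width=12, slack=4)
Total lines: 5

Answer: 5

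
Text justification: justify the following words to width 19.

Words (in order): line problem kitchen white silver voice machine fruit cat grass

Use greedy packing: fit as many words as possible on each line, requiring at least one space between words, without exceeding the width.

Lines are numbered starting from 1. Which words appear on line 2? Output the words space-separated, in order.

Line 1: ['line', 'problem'] (min_width=12, slack=7)
Line 2: ['kitchen', 'white'] (min_width=13, slack=6)
Line 3: ['silver', 'voice'] (min_width=12, slack=7)
Line 4: ['machine', 'fruit', 'cat'] (min_width=17, slack=2)
Line 5: ['grass'] (min_width=5, slack=14)

Answer: kitchen white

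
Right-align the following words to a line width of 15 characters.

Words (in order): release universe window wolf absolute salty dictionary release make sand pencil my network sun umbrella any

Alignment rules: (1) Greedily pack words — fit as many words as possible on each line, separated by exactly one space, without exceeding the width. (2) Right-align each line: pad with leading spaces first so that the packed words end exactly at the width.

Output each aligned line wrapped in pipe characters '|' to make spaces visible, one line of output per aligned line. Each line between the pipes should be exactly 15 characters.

Line 1: ['release'] (min_width=7, slack=8)
Line 2: ['universe', 'window'] (min_width=15, slack=0)
Line 3: ['wolf', 'absolute'] (min_width=13, slack=2)
Line 4: ['salty'] (min_width=5, slack=10)
Line 5: ['dictionary'] (min_width=10, slack=5)
Line 6: ['release', 'make'] (min_width=12, slack=3)
Line 7: ['sand', 'pencil', 'my'] (min_width=14, slack=1)
Line 8: ['network', 'sun'] (min_width=11, slack=4)
Line 9: ['umbrella', 'any'] (min_width=12, slack=3)

Answer: |        release|
|universe window|
|  wolf absolute|
|          salty|
|     dictionary|
|   release make|
| sand pencil my|
|    network sun|
|   umbrella any|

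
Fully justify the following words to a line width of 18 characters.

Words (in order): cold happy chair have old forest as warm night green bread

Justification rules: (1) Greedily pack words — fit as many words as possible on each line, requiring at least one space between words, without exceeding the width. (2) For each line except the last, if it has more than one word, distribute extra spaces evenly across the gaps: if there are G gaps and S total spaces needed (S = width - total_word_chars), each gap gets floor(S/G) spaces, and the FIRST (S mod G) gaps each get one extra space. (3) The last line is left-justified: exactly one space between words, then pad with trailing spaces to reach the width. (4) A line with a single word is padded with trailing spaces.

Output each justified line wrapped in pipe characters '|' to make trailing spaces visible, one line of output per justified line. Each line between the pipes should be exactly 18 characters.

Answer: |cold  happy  chair|
|have old forest as|
|warm  night  green|
|bread             |

Derivation:
Line 1: ['cold', 'happy', 'chair'] (min_width=16, slack=2)
Line 2: ['have', 'old', 'forest', 'as'] (min_width=18, slack=0)
Line 3: ['warm', 'night', 'green'] (min_width=16, slack=2)
Line 4: ['bread'] (min_width=5, slack=13)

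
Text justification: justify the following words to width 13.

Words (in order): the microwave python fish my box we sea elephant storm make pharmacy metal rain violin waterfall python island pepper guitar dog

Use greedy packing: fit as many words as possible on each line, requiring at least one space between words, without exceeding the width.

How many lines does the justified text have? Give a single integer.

Line 1: ['the', 'microwave'] (min_width=13, slack=0)
Line 2: ['python', 'fish'] (min_width=11, slack=2)
Line 3: ['my', 'box', 'we', 'sea'] (min_width=13, slack=0)
Line 4: ['elephant'] (min_width=8, slack=5)
Line 5: ['storm', 'make'] (min_width=10, slack=3)
Line 6: ['pharmacy'] (min_width=8, slack=5)
Line 7: ['metal', 'rain'] (min_width=10, slack=3)
Line 8: ['violin'] (min_width=6, slack=7)
Line 9: ['waterfall'] (min_width=9, slack=4)
Line 10: ['python', 'island'] (min_width=13, slack=0)
Line 11: ['pepper', 'guitar'] (min_width=13, slack=0)
Line 12: ['dog'] (min_width=3, slack=10)
Total lines: 12

Answer: 12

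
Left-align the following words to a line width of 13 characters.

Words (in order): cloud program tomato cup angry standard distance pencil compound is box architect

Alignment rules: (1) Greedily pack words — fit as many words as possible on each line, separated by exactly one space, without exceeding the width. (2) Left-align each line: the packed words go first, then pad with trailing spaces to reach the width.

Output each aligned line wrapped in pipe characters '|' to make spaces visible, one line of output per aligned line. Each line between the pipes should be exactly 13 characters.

Line 1: ['cloud', 'program'] (min_width=13, slack=0)
Line 2: ['tomato', 'cup'] (min_width=10, slack=3)
Line 3: ['angry'] (min_width=5, slack=8)
Line 4: ['standard'] (min_width=8, slack=5)
Line 5: ['distance'] (min_width=8, slack=5)
Line 6: ['pencil'] (min_width=6, slack=7)
Line 7: ['compound', 'is'] (min_width=11, slack=2)
Line 8: ['box', 'architect'] (min_width=13, slack=0)

Answer: |cloud program|
|tomato cup   |
|angry        |
|standard     |
|distance     |
|pencil       |
|compound is  |
|box architect|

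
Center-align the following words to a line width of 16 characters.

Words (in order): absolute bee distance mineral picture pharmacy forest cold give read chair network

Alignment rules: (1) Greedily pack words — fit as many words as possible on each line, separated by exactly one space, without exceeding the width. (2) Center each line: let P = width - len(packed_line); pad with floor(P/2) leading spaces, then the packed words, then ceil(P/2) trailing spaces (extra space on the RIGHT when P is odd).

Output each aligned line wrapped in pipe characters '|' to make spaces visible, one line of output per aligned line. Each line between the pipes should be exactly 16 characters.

Line 1: ['absolute', 'bee'] (min_width=12, slack=4)
Line 2: ['distance', 'mineral'] (min_width=16, slack=0)
Line 3: ['picture', 'pharmacy'] (min_width=16, slack=0)
Line 4: ['forest', 'cold', 'give'] (min_width=16, slack=0)
Line 5: ['read', 'chair'] (min_width=10, slack=6)
Line 6: ['network'] (min_width=7, slack=9)

Answer: |  absolute bee  |
|distance mineral|
|picture pharmacy|
|forest cold give|
|   read chair   |
|    network     |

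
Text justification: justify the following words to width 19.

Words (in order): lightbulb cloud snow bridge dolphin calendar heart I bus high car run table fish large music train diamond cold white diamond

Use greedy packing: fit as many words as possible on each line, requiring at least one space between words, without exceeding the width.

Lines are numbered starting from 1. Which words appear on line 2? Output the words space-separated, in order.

Line 1: ['lightbulb', 'cloud'] (min_width=15, slack=4)
Line 2: ['snow', 'bridge', 'dolphin'] (min_width=19, slack=0)
Line 3: ['calendar', 'heart', 'I'] (min_width=16, slack=3)
Line 4: ['bus', 'high', 'car', 'run'] (min_width=16, slack=3)
Line 5: ['table', 'fish', 'large'] (min_width=16, slack=3)
Line 6: ['music', 'train', 'diamond'] (min_width=19, slack=0)
Line 7: ['cold', 'white', 'diamond'] (min_width=18, slack=1)

Answer: snow bridge dolphin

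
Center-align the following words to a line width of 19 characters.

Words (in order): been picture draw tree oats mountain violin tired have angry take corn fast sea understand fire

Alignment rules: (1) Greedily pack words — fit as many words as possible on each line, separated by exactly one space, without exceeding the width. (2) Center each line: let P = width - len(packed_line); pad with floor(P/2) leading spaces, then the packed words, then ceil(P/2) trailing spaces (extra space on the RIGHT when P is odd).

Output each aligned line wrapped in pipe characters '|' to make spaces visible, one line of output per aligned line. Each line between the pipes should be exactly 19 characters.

Answer: | been picture draw |
|tree oats mountain |
| violin tired have |
|  angry take corn  |
|fast sea understand|
|       fire        |

Derivation:
Line 1: ['been', 'picture', 'draw'] (min_width=17, slack=2)
Line 2: ['tree', 'oats', 'mountain'] (min_width=18, slack=1)
Line 3: ['violin', 'tired', 'have'] (min_width=17, slack=2)
Line 4: ['angry', 'take', 'corn'] (min_width=15, slack=4)
Line 5: ['fast', 'sea', 'understand'] (min_width=19, slack=0)
Line 6: ['fire'] (min_width=4, slack=15)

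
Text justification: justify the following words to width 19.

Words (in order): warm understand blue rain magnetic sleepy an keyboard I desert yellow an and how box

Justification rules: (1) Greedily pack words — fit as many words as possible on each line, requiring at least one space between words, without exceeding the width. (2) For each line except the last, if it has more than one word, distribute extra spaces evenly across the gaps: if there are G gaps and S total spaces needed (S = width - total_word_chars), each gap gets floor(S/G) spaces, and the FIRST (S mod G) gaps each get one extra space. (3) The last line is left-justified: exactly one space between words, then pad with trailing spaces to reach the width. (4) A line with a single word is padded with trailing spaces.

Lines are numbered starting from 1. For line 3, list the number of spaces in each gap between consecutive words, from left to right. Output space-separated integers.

Line 1: ['warm', 'understand'] (min_width=15, slack=4)
Line 2: ['blue', 'rain', 'magnetic'] (min_width=18, slack=1)
Line 3: ['sleepy', 'an', 'keyboard'] (min_width=18, slack=1)
Line 4: ['I', 'desert', 'yellow', 'an'] (min_width=18, slack=1)
Line 5: ['and', 'how', 'box'] (min_width=11, slack=8)

Answer: 2 1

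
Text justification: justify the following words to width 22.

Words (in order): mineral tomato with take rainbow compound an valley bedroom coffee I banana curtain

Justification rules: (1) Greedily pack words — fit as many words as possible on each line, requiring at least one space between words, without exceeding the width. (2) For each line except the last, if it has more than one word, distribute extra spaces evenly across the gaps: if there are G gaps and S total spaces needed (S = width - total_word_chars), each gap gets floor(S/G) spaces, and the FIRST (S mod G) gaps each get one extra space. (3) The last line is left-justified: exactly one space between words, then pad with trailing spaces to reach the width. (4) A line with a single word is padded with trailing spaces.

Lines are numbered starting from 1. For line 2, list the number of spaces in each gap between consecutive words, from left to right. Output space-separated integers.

Line 1: ['mineral', 'tomato', 'with'] (min_width=19, slack=3)
Line 2: ['take', 'rainbow', 'compound'] (min_width=21, slack=1)
Line 3: ['an', 'valley', 'bedroom'] (min_width=17, slack=5)
Line 4: ['coffee', 'I', 'banana'] (min_width=15, slack=7)
Line 5: ['curtain'] (min_width=7, slack=15)

Answer: 2 1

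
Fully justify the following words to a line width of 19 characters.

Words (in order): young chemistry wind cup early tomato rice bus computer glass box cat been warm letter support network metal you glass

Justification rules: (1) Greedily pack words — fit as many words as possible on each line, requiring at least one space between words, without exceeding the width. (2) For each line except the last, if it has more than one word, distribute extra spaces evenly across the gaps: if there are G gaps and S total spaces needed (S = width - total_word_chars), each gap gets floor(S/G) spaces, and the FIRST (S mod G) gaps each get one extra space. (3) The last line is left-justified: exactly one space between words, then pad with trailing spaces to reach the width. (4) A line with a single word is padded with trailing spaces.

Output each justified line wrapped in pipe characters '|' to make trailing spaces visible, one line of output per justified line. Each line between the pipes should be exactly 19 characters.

Line 1: ['young', 'chemistry'] (min_width=15, slack=4)
Line 2: ['wind', 'cup', 'early'] (min_width=14, slack=5)
Line 3: ['tomato', 'rice', 'bus'] (min_width=15, slack=4)
Line 4: ['computer', 'glass', 'box'] (min_width=18, slack=1)
Line 5: ['cat', 'been', 'warm'] (min_width=13, slack=6)
Line 6: ['letter', 'support'] (min_width=14, slack=5)
Line 7: ['network', 'metal', 'you'] (min_width=17, slack=2)
Line 8: ['glass'] (min_width=5, slack=14)

Answer: |young     chemistry|
|wind    cup   early|
|tomato   rice   bus|
|computer  glass box|
|cat    been    warm|
|letter      support|
|network  metal  you|
|glass              |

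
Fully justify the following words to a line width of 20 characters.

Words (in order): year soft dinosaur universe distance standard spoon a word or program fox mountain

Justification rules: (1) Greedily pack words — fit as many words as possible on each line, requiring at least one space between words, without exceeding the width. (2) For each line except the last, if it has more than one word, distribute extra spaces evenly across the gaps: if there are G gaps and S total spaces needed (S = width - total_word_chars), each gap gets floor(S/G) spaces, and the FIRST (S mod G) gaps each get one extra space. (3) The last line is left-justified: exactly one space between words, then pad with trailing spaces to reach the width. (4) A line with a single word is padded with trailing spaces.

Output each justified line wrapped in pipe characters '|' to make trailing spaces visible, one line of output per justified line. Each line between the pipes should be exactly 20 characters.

Line 1: ['year', 'soft', 'dinosaur'] (min_width=18, slack=2)
Line 2: ['universe', 'distance'] (min_width=17, slack=3)
Line 3: ['standard', 'spoon', 'a'] (min_width=16, slack=4)
Line 4: ['word', 'or', 'program', 'fox'] (min_width=19, slack=1)
Line 5: ['mountain'] (min_width=8, slack=12)

Answer: |year  soft  dinosaur|
|universe    distance|
|standard   spoon   a|
|word  or program fox|
|mountain            |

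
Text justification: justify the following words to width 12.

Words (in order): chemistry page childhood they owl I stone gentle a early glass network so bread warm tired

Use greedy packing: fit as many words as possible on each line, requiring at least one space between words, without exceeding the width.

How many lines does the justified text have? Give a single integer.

Answer: 10

Derivation:
Line 1: ['chemistry'] (min_width=9, slack=3)
Line 2: ['page'] (min_width=4, slack=8)
Line 3: ['childhood'] (min_width=9, slack=3)
Line 4: ['they', 'owl', 'I'] (min_width=10, slack=2)
Line 5: ['stone', 'gentle'] (min_width=12, slack=0)
Line 6: ['a', 'early'] (min_width=7, slack=5)
Line 7: ['glass'] (min_width=5, slack=7)
Line 8: ['network', 'so'] (min_width=10, slack=2)
Line 9: ['bread', 'warm'] (min_width=10, slack=2)
Line 10: ['tired'] (min_width=5, slack=7)
Total lines: 10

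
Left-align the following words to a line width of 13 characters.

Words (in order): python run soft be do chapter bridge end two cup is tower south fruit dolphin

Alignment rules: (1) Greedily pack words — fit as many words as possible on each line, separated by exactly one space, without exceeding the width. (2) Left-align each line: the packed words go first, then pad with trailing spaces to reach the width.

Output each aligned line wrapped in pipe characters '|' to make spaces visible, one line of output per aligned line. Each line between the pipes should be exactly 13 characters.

Answer: |python run   |
|soft be do   |
|chapter      |
|bridge end   |
|two cup is   |
|tower south  |
|fruit dolphin|

Derivation:
Line 1: ['python', 'run'] (min_width=10, slack=3)
Line 2: ['soft', 'be', 'do'] (min_width=10, slack=3)
Line 3: ['chapter'] (min_width=7, slack=6)
Line 4: ['bridge', 'end'] (min_width=10, slack=3)
Line 5: ['two', 'cup', 'is'] (min_width=10, slack=3)
Line 6: ['tower', 'south'] (min_width=11, slack=2)
Line 7: ['fruit', 'dolphin'] (min_width=13, slack=0)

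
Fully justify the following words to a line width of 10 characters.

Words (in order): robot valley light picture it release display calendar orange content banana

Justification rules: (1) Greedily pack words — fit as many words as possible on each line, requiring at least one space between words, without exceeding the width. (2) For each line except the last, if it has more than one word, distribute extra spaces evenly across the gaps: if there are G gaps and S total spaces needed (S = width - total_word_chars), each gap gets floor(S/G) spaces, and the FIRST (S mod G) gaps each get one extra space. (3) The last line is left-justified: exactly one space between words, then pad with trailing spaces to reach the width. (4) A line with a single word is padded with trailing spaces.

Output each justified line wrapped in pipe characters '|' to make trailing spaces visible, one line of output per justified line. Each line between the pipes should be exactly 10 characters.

Answer: |robot     |
|valley    |
|light     |
|picture it|
|release   |
|display   |
|calendar  |
|orange    |
|content   |
|banana    |

Derivation:
Line 1: ['robot'] (min_width=5, slack=5)
Line 2: ['valley'] (min_width=6, slack=4)
Line 3: ['light'] (min_width=5, slack=5)
Line 4: ['picture', 'it'] (min_width=10, slack=0)
Line 5: ['release'] (min_width=7, slack=3)
Line 6: ['display'] (min_width=7, slack=3)
Line 7: ['calendar'] (min_width=8, slack=2)
Line 8: ['orange'] (min_width=6, slack=4)
Line 9: ['content'] (min_width=7, slack=3)
Line 10: ['banana'] (min_width=6, slack=4)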